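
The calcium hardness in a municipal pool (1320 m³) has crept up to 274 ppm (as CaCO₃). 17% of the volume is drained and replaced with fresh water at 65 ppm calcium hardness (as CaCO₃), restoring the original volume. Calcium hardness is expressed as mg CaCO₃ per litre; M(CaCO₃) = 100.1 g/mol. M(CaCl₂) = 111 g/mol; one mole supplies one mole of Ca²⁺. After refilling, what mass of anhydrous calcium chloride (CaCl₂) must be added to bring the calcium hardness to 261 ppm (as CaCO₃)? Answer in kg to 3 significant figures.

Volume: 1320 m³ = 1,320,000 L.
After draining 17% and refilling: 274 × 0.83 + 65 × 0.17 = 238.47 ppm.
Deficit to target: 261 − 238.47 = 22.53 mg/L.
As CaCO₃: 22.53 mg/L × 1,320,000 L = 29,740 g; ÷ 100.1 = 297.1 mol Ca²⁺.
Mass: 297.1 × 111 = 32,980 g.

33.0 kg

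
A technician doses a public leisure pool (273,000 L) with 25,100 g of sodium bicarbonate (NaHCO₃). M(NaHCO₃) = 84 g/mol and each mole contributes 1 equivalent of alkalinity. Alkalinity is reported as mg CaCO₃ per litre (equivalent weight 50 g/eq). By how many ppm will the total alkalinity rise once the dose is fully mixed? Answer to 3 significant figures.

Moles of NaHCO₃: 25,100 g ÷ 84 g/mol = 298.8 mol → 298.8 eq of alkalinity.
As CaCO₃: 298.8 eq × 50 g/eq = 14,940 g.
Rise: 14,940 g / 273,000 L × 1000 = 54.73 mg/L.

54.7 ppm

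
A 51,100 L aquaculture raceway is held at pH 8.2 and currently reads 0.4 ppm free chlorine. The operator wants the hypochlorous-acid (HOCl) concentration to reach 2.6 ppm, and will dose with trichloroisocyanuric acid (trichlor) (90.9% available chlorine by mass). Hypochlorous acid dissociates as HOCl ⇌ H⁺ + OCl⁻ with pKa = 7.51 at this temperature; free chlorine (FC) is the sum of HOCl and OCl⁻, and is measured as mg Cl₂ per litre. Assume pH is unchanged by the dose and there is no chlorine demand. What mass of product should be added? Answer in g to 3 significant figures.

840 g

[OCl⁻]/[HOCl] = 10^(pH − pKa) = 10^(8.2 − 7.51) = 4.898; fraction as HOCl = 1/(1 + 4.898) = 0.1696.
Free chlorine required for 2.6 ppm HOCl: 2.6 / 0.1696 = 15.33 ppm.
FC to add: 15.33 − 0.4 = 14.93 mg/L as Cl₂.
Cl₂ equivalent: 14.93 mg/L × 51,100 L = 763.1 g.
Product at 90.9% available Cl: 763.1 / 0.909 = 839.5 g.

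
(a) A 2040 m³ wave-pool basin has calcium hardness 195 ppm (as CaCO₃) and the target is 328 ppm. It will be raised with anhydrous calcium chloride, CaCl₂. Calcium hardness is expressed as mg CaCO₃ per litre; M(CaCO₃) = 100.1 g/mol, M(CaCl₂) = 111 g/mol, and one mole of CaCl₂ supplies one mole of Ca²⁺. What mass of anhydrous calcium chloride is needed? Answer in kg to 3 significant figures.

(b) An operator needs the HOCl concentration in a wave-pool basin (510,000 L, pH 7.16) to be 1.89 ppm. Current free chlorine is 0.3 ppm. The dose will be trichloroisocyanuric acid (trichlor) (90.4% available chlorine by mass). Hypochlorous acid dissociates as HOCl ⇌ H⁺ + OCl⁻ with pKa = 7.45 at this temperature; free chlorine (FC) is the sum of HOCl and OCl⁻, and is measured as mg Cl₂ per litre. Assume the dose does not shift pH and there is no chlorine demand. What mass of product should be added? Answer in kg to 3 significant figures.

(a) 301 kg; (b) 1.44 kg

(a) Volume: 2040 m³ = 2,040,000 L.
(a) Hardness to add: (328 − 195) = 133 mg/L as CaCO₃ × 2,040,000 L = 271,300 g as CaCO₃.
(a) Moles of Ca²⁺ (1 mol Ca²⁺ ≡ 1 mol CaCO₃): 271,300 / 100.1 g/mol = 2710 mol.
(a) Mass of CaCl₂: 2710 × 111 = 300,900 g.

(b) [OCl⁻]/[HOCl] = 10^(pH − pKa) = 10^(7.16 − 7.45) = 0.5129; fraction as HOCl = 1/(1 + 0.5129) = 0.661.
(b) Free chlorine required for 1.89 ppm HOCl: 1.89 / 0.661 = 2.859 ppm.
(b) FC to add: 2.859 − 0.3 = 2.559 mg/L as Cl₂.
(b) Cl₂ equivalent: 2.559 mg/L × 510,000 L = 1305 g.
(b) Product at 90.4% available Cl: 1305 / 0.904 = 1444 g.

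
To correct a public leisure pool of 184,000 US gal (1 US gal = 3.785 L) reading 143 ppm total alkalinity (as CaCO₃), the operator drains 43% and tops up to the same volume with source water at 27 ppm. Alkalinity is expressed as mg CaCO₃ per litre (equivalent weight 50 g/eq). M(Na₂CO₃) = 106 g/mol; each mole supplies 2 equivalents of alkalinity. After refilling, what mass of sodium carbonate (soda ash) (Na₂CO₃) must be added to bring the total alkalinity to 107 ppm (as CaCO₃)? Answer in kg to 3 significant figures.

Volume: 184,000 US gal × 3.785 L/gal = 696,440 L.
After draining 43% and refilling: 143 × 0.57 + 27 × 0.43 = 93.12 ppm.
Deficit to target: 107 − 93.12 = 13.88 mg/L.
As CaCO₃: 13.88 mg/L × 696,440 L = 9667 g; ÷ 50 g/eq ÷ 2 = 96.67 mol Na₂CO₃.
Mass: 96.67 × 106 = 10,250 g.

10.2 kg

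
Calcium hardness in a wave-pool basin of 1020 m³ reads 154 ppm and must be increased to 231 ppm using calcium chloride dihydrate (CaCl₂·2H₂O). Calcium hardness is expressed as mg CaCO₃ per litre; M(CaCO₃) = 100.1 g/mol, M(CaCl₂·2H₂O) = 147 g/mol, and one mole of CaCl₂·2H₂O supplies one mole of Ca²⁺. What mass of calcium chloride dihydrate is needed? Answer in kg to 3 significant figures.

115 kg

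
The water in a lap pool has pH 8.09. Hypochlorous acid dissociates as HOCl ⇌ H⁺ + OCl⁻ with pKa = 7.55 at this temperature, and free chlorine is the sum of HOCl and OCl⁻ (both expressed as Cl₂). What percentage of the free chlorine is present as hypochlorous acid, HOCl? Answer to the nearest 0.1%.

[OCl⁻]/[HOCl] = 10^(pH − pKa) = 10^(8.09 − 7.55) = 10^0.54 = 3.467.
Fraction as HOCl = 1 / (1 + 3.467) = 0.2238.

22.4%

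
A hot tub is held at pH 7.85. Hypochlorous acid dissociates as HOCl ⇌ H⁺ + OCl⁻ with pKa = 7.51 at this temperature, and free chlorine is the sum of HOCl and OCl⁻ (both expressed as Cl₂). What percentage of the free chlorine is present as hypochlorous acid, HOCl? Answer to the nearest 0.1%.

31.4%

[OCl⁻]/[HOCl] = 10^(pH − pKa) = 10^(7.85 − 7.51) = 10^0.34 = 2.188.
Fraction as HOCl = 1 / (1 + 2.188) = 0.3137.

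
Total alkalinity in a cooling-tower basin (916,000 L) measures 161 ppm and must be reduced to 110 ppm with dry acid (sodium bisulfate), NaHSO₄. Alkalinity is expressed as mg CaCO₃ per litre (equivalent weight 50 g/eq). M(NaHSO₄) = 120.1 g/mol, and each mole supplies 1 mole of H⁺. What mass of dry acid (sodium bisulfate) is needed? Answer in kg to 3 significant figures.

112 kg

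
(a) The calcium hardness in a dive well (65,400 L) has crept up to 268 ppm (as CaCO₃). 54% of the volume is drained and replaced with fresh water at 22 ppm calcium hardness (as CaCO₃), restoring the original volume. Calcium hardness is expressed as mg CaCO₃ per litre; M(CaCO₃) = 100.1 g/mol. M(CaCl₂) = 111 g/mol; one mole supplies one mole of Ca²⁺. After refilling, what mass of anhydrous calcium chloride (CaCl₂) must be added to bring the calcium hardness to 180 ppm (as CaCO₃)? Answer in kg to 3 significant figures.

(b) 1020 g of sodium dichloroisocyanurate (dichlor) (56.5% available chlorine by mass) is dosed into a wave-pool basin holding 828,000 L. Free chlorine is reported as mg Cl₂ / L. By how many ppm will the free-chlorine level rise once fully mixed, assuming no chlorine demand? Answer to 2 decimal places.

(a) 3.25 kg; (b) 0.70 ppm

(a) After draining 54% and refilling: 268 × 0.46 + 22 × 0.54 = 135.16 ppm.
(a) Deficit to target: 180 − 135.16 = 44.84 mg/L.
(a) As CaCO₃: 44.84 mg/L × 65,400 L = 2933 g; ÷ 100.1 = 29.3 mol Ca²⁺.
(a) Mass: 29.3 × 111 = 3252 g.

(b) Available chlorine delivered: 1020 g × 0.565 = 576.3 g as Cl₂.
(b) Concentration rise: 576.3 g / 828,000 L = 0.696 mg/L = 0.70 ppm.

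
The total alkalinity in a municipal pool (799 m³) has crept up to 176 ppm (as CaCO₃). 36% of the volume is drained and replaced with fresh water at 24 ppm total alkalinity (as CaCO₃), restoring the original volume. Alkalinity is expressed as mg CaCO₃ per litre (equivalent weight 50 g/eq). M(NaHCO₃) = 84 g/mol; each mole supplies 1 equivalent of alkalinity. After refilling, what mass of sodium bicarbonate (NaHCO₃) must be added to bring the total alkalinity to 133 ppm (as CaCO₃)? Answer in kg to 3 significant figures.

Volume: 799 m³ = 799,000 L.
After draining 36% and refilling: 176 × 0.64 + 24 × 0.36 = 121.28 ppm.
Deficit to target: 133 − 121.28 = 11.72 mg/L.
As CaCO₃: 11.72 mg/L × 799,000 L = 9364 g; ÷ 50 g/eq ÷ 1 = 187.3 mol NaHCO₃.
Mass: 187.3 × 84 = 15,730 g.

15.7 kg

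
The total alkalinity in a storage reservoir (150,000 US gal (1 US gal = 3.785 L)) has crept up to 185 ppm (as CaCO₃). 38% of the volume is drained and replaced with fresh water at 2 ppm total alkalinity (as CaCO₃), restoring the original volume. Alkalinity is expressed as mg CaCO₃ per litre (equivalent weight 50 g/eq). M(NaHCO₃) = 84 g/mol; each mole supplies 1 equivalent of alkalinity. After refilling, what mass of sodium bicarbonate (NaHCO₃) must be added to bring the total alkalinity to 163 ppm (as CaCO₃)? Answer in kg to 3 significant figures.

Volume: 150,000 US gal × 3.785 L/gal = 567,750 L.
After draining 38% and refilling: 185 × 0.62 + 2 × 0.38 = 115.46 ppm.
Deficit to target: 163 − 115.46 = 47.54 mg/L.
As CaCO₃: 47.54 mg/L × 567,750 L = 26,990 g; ÷ 50 g/eq ÷ 1 = 539.8 mol NaHCO₃.
Mass: 539.8 × 84 = 45,340 g.

45.3 kg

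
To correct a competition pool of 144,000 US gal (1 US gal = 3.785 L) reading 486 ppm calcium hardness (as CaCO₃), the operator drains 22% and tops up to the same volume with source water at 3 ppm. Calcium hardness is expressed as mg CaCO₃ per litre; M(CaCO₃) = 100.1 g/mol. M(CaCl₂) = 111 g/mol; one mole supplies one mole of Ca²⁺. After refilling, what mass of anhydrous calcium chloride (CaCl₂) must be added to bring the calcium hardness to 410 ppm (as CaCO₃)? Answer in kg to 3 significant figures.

18.3 kg

Volume: 144,000 US gal × 3.785 L/gal = 545,040 L.
After draining 22% and refilling: 486 × 0.78 + 3 × 0.22 = 379.74 ppm.
Deficit to target: 410 − 379.74 = 30.26 mg/L.
As CaCO₃: 30.26 mg/L × 545,040 L = 16,490 g; ÷ 100.1 = 164.8 mol Ca²⁺.
Mass: 164.8 × 111 = 18,290 g.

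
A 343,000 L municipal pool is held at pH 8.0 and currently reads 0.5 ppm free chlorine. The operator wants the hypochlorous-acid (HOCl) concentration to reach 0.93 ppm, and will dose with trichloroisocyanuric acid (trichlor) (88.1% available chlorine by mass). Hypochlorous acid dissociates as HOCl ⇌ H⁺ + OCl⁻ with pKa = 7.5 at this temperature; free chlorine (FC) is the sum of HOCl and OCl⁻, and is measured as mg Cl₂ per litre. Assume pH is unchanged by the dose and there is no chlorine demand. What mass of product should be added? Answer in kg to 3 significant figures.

1.31 kg

[OCl⁻]/[HOCl] = 10^(pH − pKa) = 10^(8.0 − 7.5) = 3.162; fraction as HOCl = 1/(1 + 3.162) = 0.2403.
Free chlorine required for 0.93 ppm HOCl: 0.93 / 0.2403 = 3.871 ppm.
FC to add: 3.871 − 0.5 = 3.371 mg/L as Cl₂.
Cl₂ equivalent: 3.371 mg/L × 343,000 L = 1156 g.
Product at 88.1% available Cl: 1156 / 0.881 = 1312 g.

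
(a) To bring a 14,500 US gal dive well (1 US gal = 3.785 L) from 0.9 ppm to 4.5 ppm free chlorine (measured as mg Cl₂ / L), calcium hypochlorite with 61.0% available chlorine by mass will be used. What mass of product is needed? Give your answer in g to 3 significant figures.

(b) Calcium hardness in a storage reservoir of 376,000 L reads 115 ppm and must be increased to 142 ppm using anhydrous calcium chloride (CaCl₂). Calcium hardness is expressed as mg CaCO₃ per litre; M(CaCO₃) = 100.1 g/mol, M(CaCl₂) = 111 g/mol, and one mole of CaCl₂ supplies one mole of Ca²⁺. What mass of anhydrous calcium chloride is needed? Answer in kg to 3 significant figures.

(a) 324 g; (b) 11.3 kg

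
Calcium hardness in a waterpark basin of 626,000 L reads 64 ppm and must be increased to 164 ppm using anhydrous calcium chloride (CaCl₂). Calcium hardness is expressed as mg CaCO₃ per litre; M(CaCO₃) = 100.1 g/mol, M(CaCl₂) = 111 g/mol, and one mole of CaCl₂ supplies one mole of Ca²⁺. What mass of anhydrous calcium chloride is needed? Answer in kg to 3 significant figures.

Hardness to add: (164 − 64) = 100 mg/L as CaCO₃ × 626,000 L = 62,600 g as CaCO₃.
Moles of Ca²⁺ (1 mol Ca²⁺ ≡ 1 mol CaCO₃): 62,600 / 100.1 g/mol = 625.4 mol.
Mass of CaCl₂: 625.4 × 111 = 69,420 g.

69.4 kg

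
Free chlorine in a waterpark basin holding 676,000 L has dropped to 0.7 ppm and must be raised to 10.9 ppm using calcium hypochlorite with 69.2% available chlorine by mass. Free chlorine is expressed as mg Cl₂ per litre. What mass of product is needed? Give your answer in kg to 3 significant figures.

9.96 kg

Chlorine deficit: 10.9 − 0.7 = 10.2 ppm = 10.2 mg/L as Cl₂.
Cl₂ equivalent needed: 10.2 mg/L × 676,000 L = 6,895,000 mg = 6895 g.
Product at 69.2% available chlorine: 6895 / 0.692 = 9964 g.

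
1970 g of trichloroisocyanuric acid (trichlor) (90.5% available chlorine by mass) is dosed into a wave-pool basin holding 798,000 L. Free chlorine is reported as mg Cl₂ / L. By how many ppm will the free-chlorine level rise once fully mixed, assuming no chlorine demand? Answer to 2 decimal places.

Available chlorine delivered: 1970 g × 0.905 = 1783 g as Cl₂.
Concentration rise: 1783 g / 798,000 L = 2.234 mg/L = 2.23 ppm.

2.23 ppm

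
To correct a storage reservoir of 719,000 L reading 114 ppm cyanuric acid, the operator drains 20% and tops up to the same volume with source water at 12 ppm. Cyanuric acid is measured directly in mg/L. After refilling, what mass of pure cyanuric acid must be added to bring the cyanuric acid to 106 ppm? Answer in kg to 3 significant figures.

After draining 20% and refilling: 114 × 0.80 + 12 × 0.20 = 93.6 ppm.
Deficit to target: 106 − 93.6 = 12.4 mg/L.
Mass: 12.4 mg/L × 719,000 L = 8916 g cyanuric acid.

8.92 kg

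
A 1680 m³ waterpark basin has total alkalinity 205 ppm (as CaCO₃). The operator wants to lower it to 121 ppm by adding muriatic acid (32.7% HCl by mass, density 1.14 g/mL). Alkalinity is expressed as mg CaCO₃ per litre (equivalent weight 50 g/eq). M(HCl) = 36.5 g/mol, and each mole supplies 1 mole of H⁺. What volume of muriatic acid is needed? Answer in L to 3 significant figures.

Volume: 1680 m³ = 1,680,000 L.
Alkalinity to neutralize: (205 − 121) = 84 mg/L as CaCO₃ × 1,680,000 L = 141,100 g as CaCO₃.
Equivalents of H⁺ required: 141,100 ÷ 50 g/eq = 2822 eq = 2822 mol HCl.
Mass of HCl: 2822 × 36.5 = 103,000 g.
Mass of 32.7% solution: 103,000 / 0.327 = 315,000 g.
Volume: 315,000 g ÷ 1.14 g/mL = 276,300 mL.

276 L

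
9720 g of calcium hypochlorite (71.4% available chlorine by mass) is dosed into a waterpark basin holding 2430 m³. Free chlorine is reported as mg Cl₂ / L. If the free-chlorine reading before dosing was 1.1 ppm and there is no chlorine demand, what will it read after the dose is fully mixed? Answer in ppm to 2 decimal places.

3.96 ppm

Volume: 2430 m³ = 2,430,000 L.
Available chlorine delivered: 9720 g × 0.714 = 6940 g as Cl₂.
Concentration rise: 6940 g / 2,430,000 L = 2.856 mg/L = 2.86 ppm.
Final FC: 1.1 + 2.86 = 3.96 ppm.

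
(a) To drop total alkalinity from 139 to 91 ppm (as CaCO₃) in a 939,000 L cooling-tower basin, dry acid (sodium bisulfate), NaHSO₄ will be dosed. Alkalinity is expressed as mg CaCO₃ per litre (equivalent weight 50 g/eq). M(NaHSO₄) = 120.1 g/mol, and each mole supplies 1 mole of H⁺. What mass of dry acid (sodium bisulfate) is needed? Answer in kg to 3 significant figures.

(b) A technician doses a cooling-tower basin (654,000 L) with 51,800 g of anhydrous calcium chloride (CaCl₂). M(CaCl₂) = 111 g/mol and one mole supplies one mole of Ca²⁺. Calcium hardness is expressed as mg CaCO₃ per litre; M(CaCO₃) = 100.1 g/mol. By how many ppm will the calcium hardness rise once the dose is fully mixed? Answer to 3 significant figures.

(a) 108 kg; (b) 71.4 ppm

(a) Alkalinity to neutralize: (139 − 91) = 48 mg/L as CaCO₃ × 939,000 L = 45,070 g as CaCO₃.
(a) Equivalents of H⁺ required: 45,070 ÷ 50 g/eq = 901.4 eq = 901.4 mol NaHSO₄.
(a) Mass of NaHSO₄: 901.4 × 120.1 = 108,300 g.

(b) Moles of Ca²⁺: 51,800 g ÷ 111 g/mol = 466.7 mol.
(b) As CaCO₃: 466.7 mol × 100.1 g/mol = 46,710 g.
(b) Rise: 46,710 g / 654,000 L × 1000 = 71.43 mg/L.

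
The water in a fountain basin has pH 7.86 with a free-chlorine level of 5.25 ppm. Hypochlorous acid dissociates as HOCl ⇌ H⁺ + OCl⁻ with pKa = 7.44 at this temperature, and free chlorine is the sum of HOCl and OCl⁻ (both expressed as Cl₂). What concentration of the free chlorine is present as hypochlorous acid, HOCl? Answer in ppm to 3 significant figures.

1.45 ppm

[OCl⁻]/[HOCl] = 10^(pH − pKa) = 10^(7.86 − 7.44) = 10^0.42 = 2.63.
Fraction as HOCl = 1 / (1 + 2.63) = 0.2755.
HOCl = 0.2755 × 5.25 ppm = 1.446 ppm.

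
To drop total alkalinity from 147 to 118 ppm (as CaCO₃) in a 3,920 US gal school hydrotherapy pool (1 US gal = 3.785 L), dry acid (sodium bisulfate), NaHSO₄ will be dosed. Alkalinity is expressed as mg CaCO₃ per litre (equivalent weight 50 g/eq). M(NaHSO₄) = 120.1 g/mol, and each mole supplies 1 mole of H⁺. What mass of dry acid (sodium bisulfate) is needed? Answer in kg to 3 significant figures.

1.03 kg

Volume: 3,920 US gal × 3.785 L/gal = 14,837 L.
Alkalinity to neutralize: (147 − 118) = 29 mg/L as CaCO₃ × 14,837 L = 430.3 g as CaCO₃.
Equivalents of H⁺ required: 430.3 ÷ 50 g/eq = 8.606 eq = 8.606 mol NaHSO₄.
Mass of NaHSO₄: 8.606 × 120.1 = 1034 g.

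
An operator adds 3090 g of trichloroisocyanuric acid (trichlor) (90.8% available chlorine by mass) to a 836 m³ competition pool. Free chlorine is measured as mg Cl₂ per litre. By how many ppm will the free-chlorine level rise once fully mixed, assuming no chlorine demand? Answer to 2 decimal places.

3.36 ppm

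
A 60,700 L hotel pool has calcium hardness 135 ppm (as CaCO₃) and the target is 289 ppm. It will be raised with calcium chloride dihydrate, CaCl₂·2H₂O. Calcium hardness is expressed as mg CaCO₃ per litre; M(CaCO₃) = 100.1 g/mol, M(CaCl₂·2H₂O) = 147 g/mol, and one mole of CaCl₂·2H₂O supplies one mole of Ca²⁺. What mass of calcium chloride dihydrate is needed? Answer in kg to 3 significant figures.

Hardness to add: (289 − 135) = 154 mg/L as CaCO₃ × 60,700 L = 9348 g as CaCO₃.
Moles of Ca²⁺ (1 mol Ca²⁺ ≡ 1 mol CaCO₃): 9348 / 100.1 g/mol = 93.38 mol.
Mass of CaCl₂·2H₂O: 93.38 × 147 = 13,730 g.

13.7 kg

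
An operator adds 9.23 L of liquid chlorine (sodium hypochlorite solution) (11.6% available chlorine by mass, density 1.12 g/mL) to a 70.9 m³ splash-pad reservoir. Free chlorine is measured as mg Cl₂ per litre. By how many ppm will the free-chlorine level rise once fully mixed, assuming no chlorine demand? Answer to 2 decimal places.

Volume: 70.9 m³ = 70,900 L.
Mass of solution: 9.23 L × 1000 mL/L × 1.12 g/mL = 10,340 g.
Available chlorine delivered: 10,340 g × 0.116 = 1199 g as Cl₂.
Concentration rise: 1199 g / 70,900 L = 16.91 mg/L = 16.91 ppm.

16.91 ppm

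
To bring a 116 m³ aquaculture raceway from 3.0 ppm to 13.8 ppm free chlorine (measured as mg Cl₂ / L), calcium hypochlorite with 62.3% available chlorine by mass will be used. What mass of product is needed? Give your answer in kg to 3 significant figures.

2.01 kg

Volume: 116 m³ = 116,000 L.
Chlorine deficit: 13.8 − 3.0 = 10.8 ppm = 10.8 mg/L as Cl₂.
Cl₂ equivalent needed: 10.8 mg/L × 116,000 L = 1,253,000 mg = 1253 g.
Product at 62.3% available chlorine: 1253 / 0.623 = 2011 g.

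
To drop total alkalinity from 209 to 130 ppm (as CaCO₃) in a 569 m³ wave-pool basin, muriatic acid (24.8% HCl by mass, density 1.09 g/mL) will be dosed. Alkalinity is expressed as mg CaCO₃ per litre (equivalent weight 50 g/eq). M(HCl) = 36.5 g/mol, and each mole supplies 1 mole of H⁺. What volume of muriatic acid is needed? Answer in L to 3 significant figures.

121 L

Volume: 569 m³ = 569,000 L.
Alkalinity to neutralize: (209 − 130) = 79 mg/L as CaCO₃ × 569,000 L = 44,950 g as CaCO₃.
Equivalents of H⁺ required: 44,950 ÷ 50 g/eq = 899 eq = 899 mol HCl.
Mass of HCl: 899 × 36.5 = 32,810 g.
Mass of 24.8% solution: 32,810 / 0.248 = 132,300 g.
Volume: 132,300 g ÷ 1.09 g/mL = 121,400 mL.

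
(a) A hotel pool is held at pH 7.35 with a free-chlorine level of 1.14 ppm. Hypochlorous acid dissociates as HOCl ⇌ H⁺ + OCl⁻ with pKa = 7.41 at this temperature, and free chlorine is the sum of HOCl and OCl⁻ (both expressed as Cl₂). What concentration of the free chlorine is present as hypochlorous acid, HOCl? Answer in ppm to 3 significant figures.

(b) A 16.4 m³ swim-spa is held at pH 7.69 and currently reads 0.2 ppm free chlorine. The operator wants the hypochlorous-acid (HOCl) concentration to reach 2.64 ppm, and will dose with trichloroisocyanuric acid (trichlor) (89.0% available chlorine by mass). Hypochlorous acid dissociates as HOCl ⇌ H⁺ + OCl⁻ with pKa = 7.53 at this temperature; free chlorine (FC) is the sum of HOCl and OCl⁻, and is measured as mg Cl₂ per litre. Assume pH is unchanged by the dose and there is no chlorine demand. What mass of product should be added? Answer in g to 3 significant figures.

(a) 0.609 ppm; (b) 115 g

(a) [OCl⁻]/[HOCl] = 10^(pH − pKa) = 10^(7.35 − 7.41) = 10^-0.06 = 0.871.
(a) Fraction as HOCl = 1 / (1 + 0.871) = 0.5345.
(a) HOCl = 0.5345 × 1.14 ppm = 0.6093 ppm.

(b) Volume: 16.4 m³ = 16,400 L.
(b) [OCl⁻]/[HOCl] = 10^(pH − pKa) = 10^(7.69 − 7.53) = 1.445; fraction as HOCl = 1/(1 + 1.445) = 0.4089.
(b) Free chlorine required for 2.64 ppm HOCl: 2.64 / 0.4089 = 6.456 ppm.
(b) FC to add: 6.456 − 0.2 = 6.256 mg/L as Cl₂.
(b) Cl₂ equivalent: 6.256 mg/L × 16,400 L = 102.6 g.
(b) Product at 89.0% available Cl: 102.6 / 0.89 = 115.3 g.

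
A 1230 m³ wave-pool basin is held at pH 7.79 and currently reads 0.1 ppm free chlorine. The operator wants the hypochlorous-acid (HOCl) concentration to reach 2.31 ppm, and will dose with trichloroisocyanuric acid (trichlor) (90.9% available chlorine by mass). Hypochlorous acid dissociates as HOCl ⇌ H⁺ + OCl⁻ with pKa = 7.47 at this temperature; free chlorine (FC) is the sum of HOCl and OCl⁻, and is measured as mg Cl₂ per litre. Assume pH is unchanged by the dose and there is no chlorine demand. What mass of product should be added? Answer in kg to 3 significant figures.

Volume: 1230 m³ = 1,230,000 L.
[OCl⁻]/[HOCl] = 10^(pH − pKa) = 10^(7.79 − 7.47) = 2.089; fraction as HOCl = 1/(1 + 2.089) = 0.3237.
Free chlorine required for 2.31 ppm HOCl: 2.31 / 0.3237 = 7.136 ppm.
FC to add: 7.136 − 0.1 = 7.036 mg/L as Cl₂.
Cl₂ equivalent: 7.036 mg/L × 1,230,000 L = 8655 g.
Product at 90.9% available Cl: 8655 / 0.909 = 9521 g.

9.52 kg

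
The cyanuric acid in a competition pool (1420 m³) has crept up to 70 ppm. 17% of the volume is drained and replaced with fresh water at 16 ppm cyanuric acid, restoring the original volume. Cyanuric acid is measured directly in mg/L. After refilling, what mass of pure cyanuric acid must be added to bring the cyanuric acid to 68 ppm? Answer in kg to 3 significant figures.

Volume: 1420 m³ = 1,420,000 L.
After draining 17% and refilling: 70 × 0.83 + 16 × 0.17 = 60.82 ppm.
Deficit to target: 68 − 60.82 = 7.18 mg/L.
Mass: 7.18 mg/L × 1,420,000 L = 10,200 g cyanuric acid.

10.2 kg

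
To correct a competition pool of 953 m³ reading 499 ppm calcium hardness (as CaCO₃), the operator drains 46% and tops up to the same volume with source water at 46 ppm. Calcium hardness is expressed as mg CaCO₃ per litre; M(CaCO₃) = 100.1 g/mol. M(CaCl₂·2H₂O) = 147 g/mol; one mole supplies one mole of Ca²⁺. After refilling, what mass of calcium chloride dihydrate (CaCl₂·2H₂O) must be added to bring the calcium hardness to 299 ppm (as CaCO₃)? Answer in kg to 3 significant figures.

Volume: 953 m³ = 953,000 L.
After draining 46% and refilling: 499 × 0.54 + 46 × 0.46 = 290.62 ppm.
Deficit to target: 299 − 290.62 = 8.38 mg/L.
As CaCO₃: 8.38 mg/L × 953,000 L = 7986 g; ÷ 100.1 = 79.78 mol Ca²⁺.
Mass: 79.78 × 147 = 11,730 g.

11.7 kg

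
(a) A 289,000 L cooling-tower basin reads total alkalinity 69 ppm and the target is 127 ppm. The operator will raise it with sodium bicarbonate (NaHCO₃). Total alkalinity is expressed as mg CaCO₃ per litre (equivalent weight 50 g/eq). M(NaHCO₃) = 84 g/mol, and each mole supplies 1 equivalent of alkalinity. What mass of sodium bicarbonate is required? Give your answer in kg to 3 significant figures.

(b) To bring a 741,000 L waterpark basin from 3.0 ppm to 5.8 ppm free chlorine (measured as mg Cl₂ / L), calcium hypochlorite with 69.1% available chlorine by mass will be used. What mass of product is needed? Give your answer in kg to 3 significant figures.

(a) Alkalinity to add: (127 − 69) = 58 mg/L as CaCO₃ × 289,000 L = 16,760 g as CaCO₃.
(a) Equivalents: 16,760 g ÷ 50 g/eq = 335.2 eq.
(a) NaHCO₃ supplies 1 eq per mole → 335.2 mol.
(a) Mass: 335.2 mol × 84 g/mol = 28,160 g.

(b) Chlorine deficit: 5.8 − 3.0 = 2.8 ppm = 2.8 mg/L as Cl₂.
(b) Cl₂ equivalent needed: 2.8 mg/L × 741,000 L = 2,075,000 mg = 2075 g.
(b) Product at 69.1% available chlorine: 2075 / 0.691 = 3003 g.

(a) 28.2 kg; (b) 3.00 kg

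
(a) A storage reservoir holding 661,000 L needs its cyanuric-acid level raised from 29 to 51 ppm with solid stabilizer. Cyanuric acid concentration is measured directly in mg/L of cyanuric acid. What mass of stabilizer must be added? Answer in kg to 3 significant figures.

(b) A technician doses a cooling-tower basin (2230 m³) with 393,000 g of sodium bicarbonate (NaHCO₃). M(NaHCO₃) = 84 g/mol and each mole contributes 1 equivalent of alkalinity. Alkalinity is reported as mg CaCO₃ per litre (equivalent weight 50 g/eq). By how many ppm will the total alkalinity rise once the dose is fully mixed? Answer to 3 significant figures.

(a) CYA to add: (51 − 29) = 22 mg/L × 661,000 L = 14,540 g cyanuric acid.

(b) Volume: 2230 m³ = 2,230,000 L.
(b) Moles of NaHCO₃: 393,000 g ÷ 84 g/mol = 4679 mol → 4679 eq of alkalinity.
(b) As CaCO₃: 4679 eq × 50 g/eq = 233,900 g.
(b) Rise: 233,900 g / 2,230,000 L × 1000 = 104.9 mg/L.

(a) 14.5 kg; (b) 105 ppm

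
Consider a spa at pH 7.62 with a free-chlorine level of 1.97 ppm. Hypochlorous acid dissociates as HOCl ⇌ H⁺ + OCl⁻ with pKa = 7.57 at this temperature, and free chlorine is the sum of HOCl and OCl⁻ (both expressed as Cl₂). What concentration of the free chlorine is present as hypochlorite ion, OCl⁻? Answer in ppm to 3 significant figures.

[OCl⁻]/[HOCl] = 10^(pH − pKa) = 10^(7.62 − 7.57) = 10^0.05 = 1.122.
Fraction as HOCl = 1 / (1 + 1.122) = 0.4712.
OCl⁻ = (1 − 0.4712) × 1.97 ppm = 1.042 ppm.

1.04 ppm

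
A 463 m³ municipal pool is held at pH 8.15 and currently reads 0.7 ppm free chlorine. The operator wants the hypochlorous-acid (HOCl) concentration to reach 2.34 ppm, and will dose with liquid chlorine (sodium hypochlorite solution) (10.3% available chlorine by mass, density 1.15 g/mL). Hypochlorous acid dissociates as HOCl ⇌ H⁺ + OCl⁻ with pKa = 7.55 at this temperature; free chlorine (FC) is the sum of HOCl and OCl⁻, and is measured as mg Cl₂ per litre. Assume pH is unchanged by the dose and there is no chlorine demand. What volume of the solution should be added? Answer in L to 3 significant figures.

42.8 L

Volume: 463 m³ = 463,000 L.
[OCl⁻]/[HOCl] = 10^(pH − pKa) = 10^(8.15 − 7.55) = 3.981; fraction as HOCl = 1/(1 + 3.981) = 0.2008.
Free chlorine required for 2.34 ppm HOCl: 2.34 / 0.2008 = 11.66 ppm.
FC to add: 11.66 − 0.7 = 10.96 mg/L as Cl₂.
Cl₂ equivalent: 10.96 mg/L × 463,000 L = 5072 g.
Product at 10.3% available Cl: 5072 / 0.103 = 49,250 g.
Volume: 49,250 g ÷ 1.15 g/mL = 42,820 mL.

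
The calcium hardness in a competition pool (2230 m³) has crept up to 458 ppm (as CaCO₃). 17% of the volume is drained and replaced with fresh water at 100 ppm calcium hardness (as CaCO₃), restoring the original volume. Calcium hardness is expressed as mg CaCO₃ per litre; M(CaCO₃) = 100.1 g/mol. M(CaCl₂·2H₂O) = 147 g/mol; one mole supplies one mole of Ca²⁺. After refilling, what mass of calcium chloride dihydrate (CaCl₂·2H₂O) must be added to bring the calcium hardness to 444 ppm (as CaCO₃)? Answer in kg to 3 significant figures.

153 kg

Volume: 2230 m³ = 2,230,000 L.
After draining 17% and refilling: 458 × 0.83 + 100 × 0.17 = 397.14 ppm.
Deficit to target: 444 − 397.14 = 46.86 mg/L.
As CaCO₃: 46.86 mg/L × 2,230,000 L = 104,500 g; ÷ 100.1 = 1044 mol Ca²⁺.
Mass: 1044 × 147 = 153,500 g.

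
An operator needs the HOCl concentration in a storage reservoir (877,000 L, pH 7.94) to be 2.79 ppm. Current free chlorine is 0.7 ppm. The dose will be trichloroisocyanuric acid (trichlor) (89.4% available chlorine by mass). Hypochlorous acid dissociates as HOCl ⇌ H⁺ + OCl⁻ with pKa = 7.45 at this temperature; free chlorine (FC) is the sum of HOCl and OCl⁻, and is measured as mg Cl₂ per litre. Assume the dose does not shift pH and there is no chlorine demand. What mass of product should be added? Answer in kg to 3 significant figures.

10.5 kg

[OCl⁻]/[HOCl] = 10^(pH − pKa) = 10^(7.94 − 7.45) = 3.09; fraction as HOCl = 1/(1 + 3.09) = 0.2445.
Free chlorine required for 2.79 ppm HOCl: 2.79 / 0.2445 = 11.41 ppm.
FC to add: 11.41 − 0.7 = 10.71 mg/L as Cl₂.
Cl₂ equivalent: 10.71 mg/L × 877,000 L = 9394 g.
Product at 89.4% available Cl: 9394 / 0.894 = 10,510 g.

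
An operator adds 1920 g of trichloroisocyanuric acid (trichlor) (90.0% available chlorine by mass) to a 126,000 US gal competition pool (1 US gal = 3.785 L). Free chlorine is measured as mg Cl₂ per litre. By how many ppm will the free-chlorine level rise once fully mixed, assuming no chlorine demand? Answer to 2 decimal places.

Volume: 126,000 US gal × 3.785 L/gal = 476,910 L.
Available chlorine delivered: 1920 g × 0.9 = 1728 g as Cl₂.
Concentration rise: 1728 g / 476,910 L = 3.623 mg/L = 3.62 ppm.

3.62 ppm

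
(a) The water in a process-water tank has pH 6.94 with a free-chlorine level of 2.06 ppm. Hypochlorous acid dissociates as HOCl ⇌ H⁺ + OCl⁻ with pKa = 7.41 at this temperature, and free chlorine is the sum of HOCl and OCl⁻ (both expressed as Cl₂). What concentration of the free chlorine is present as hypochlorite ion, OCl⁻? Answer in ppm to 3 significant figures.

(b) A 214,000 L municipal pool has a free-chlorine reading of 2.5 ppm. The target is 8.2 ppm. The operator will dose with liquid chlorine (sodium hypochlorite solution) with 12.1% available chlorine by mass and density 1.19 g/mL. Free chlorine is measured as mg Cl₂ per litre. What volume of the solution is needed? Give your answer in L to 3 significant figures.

(a) 0.521 ppm; (b) 8.47 L

(a) [OCl⁻]/[HOCl] = 10^(pH − pKa) = 10^(6.94 − 7.41) = 10^-0.47 = 0.3388.
(a) Fraction as HOCl = 1 / (1 + 0.3388) = 0.7469.
(a) OCl⁻ = (1 − 0.7469) × 2.06 ppm = 0.5214 ppm.

(b) Chlorine deficit: 8.2 − 2.5 = 5.7 ppm = 5.7 mg/L as Cl₂.
(b) Cl₂ equivalent needed: 5.7 mg/L × 214,000 L = 1,220,000 mg = 1220 g.
(b) Product at 12.1% available chlorine: 1220 / 0.121 = 10,080 g.
(b) Volume at density 1.19 g/mL: 10,080 g ÷ 1.19 g/mL = 8471 mL.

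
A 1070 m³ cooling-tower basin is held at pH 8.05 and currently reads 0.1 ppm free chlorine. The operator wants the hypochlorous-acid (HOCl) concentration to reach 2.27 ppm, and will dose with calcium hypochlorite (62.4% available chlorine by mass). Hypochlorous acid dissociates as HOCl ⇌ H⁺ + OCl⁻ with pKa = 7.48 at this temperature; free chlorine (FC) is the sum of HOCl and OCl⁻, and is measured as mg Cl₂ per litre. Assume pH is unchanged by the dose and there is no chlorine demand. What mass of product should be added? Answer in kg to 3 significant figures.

18.2 kg

Volume: 1070 m³ = 1,070,000 L.
[OCl⁻]/[HOCl] = 10^(pH − pKa) = 10^(8.05 − 7.48) = 3.715; fraction as HOCl = 1/(1 + 3.715) = 0.2121.
Free chlorine required for 2.27 ppm HOCl: 2.27 / 0.2121 = 10.7 ppm.
FC to add: 10.7 − 0.1 = 10.6 mg/L as Cl₂.
Cl₂ equivalent: 10.6 mg/L × 1,070,000 L = 11,350 g.
Product at 62.4% available Cl: 11,350 / 0.624 = 18,180 g.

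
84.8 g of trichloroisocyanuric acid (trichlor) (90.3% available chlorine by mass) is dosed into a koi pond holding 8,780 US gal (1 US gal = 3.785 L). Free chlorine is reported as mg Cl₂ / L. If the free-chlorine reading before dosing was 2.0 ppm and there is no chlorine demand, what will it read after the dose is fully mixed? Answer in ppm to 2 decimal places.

Volume: 8,780 US gal × 3.785 L/gal = 33,232 L.
Available chlorine delivered: 84.8 g × 0.903 = 76.57 g as Cl₂.
Concentration rise: 76.57 g / 33,232 L = 2.304 mg/L = 2.30 ppm.
Final FC: 2.0 + 2.30 = 4.30 ppm.

4.30 ppm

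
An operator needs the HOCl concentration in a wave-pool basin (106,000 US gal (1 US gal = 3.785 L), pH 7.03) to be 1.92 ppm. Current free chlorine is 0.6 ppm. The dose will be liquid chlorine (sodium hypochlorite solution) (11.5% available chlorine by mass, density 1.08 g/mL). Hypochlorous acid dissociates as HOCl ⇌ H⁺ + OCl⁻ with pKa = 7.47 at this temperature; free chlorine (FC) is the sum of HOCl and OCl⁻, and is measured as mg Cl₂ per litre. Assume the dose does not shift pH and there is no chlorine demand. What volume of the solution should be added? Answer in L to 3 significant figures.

6.52 L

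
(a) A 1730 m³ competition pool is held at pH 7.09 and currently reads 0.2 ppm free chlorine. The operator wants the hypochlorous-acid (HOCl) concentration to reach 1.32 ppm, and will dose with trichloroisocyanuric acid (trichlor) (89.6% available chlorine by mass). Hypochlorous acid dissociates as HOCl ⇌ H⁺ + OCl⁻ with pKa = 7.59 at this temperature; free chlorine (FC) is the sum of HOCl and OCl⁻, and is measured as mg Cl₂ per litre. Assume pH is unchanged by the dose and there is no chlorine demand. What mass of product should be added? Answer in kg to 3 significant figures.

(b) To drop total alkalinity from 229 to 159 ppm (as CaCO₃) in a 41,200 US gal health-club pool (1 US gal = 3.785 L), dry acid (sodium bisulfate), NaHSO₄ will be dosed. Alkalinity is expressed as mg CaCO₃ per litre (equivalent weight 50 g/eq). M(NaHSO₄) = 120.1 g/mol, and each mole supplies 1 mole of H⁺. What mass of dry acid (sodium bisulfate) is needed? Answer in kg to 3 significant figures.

(a) 2.97 kg; (b) 26.2 kg

(a) Volume: 1730 m³ = 1,730,000 L.
(a) [OCl⁻]/[HOCl] = 10^(pH − pKa) = 10^(7.09 − 7.59) = 0.3162; fraction as HOCl = 1/(1 + 0.3162) = 0.7597.
(a) Free chlorine required for 1.32 ppm HOCl: 1.32 / 0.7597 = 1.737 ppm.
(a) FC to add: 1.737 − 0.2 = 1.537 mg/L as Cl₂.
(a) Cl₂ equivalent: 1.537 mg/L × 1,730,000 L = 2660 g.
(a) Product at 89.6% available Cl: 2660 / 0.896 = 2968 g.

(b) Volume: 41,200 US gal × 3.785 L/gal = 155,942 L.
(b) Alkalinity to neutralize: (229 − 159) = 70 mg/L as CaCO₃ × 155,942 L = 10,920 g as CaCO₃.
(b) Equivalents of H⁺ required: 10,920 ÷ 50 g/eq = 218.3 eq = 218.3 mol NaHSO₄.
(b) Mass of NaHSO₄: 218.3 × 120.1 = 26,220 g.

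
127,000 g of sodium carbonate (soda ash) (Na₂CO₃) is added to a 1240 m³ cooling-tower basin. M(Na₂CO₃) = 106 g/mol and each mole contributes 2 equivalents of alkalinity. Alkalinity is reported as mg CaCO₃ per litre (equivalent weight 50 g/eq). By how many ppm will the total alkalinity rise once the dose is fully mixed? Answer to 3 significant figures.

96.6 ppm

Volume: 1240 m³ = 1,240,000 L.
Moles of Na₂CO₃: 127,000 g ÷ 106 g/mol = 1198 mol → 2396 eq of alkalinity.
As CaCO₃: 2396 eq × 50 g/eq = 119,800 g.
Rise: 119,800 g / 1,240,000 L × 1000 = 96.62 mg/L.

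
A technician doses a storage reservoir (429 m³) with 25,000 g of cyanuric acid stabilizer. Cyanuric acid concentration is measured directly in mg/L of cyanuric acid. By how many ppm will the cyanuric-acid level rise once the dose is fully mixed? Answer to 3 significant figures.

Volume: 429 m³ = 429,000 L.
Rise: 25,000 g / 429,000 L × 1000 = 58.28 mg/L.

58.3 ppm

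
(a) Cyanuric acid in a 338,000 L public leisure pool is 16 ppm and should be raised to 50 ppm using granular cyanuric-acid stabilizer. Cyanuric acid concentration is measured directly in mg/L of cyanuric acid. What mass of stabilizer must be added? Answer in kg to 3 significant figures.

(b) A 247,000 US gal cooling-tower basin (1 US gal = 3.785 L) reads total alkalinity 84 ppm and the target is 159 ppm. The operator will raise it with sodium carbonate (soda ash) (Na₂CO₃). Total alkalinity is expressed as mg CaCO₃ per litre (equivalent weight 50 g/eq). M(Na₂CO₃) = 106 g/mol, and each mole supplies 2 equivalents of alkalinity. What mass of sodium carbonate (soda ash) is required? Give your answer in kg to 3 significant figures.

(a) CYA to add: (50 − 16) = 34 mg/L × 338,000 L = 11,490 g cyanuric acid.

(b) Volume: 247,000 US gal × 3.785 L/gal = 934,895 L.
(b) Alkalinity to add: (159 − 84) = 75 mg/L as CaCO₃ × 934,895 L = 70,120 g as CaCO₃.
(b) Equivalents: 70,120 g ÷ 50 g/eq = 1402 eq.
(b) Each mole of Na₂CO₃ supplies 2 eq, so 1402 / 2 = 701.2 mol.
(b) Mass: 701.2 mol × 106 g/mol = 74,320 g.

(a) 11.5 kg; (b) 74.3 kg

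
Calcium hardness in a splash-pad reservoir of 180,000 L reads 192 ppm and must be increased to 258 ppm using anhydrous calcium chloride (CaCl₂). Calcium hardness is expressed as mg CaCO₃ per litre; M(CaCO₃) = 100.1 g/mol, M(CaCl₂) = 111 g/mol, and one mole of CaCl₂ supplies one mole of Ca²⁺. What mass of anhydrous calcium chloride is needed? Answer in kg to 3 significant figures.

Hardness to add: (258 − 192) = 66 mg/L as CaCO₃ × 180,000 L = 11,880 g as CaCO₃.
Moles of Ca²⁺ (1 mol Ca²⁺ ≡ 1 mol CaCO₃): 11,880 / 100.1 g/mol = 118.7 mol.
Mass of CaCl₂: 118.7 × 111 = 13,170 g.

13.2 kg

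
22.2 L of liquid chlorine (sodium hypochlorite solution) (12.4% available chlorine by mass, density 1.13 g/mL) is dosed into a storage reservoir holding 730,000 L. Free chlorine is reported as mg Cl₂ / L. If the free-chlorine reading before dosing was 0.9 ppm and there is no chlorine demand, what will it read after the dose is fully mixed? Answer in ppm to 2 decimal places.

5.16 ppm

Mass of solution: 22.2 L × 1000 mL/L × 1.13 g/mL = 25,090 g.
Available chlorine delivered: 25,090 g × 0.124 = 3111 g as Cl₂.
Concentration rise: 3111 g / 730,000 L = 4.261 mg/L = 4.26 ppm.
Final FC: 0.9 + 4.26 = 5.16 ppm.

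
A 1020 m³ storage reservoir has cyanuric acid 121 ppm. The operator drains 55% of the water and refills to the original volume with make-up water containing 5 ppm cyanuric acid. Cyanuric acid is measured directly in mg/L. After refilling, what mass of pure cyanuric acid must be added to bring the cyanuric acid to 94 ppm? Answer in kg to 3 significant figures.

37.5 kg

Volume: 1020 m³ = 1,020,000 L.
After draining 55% and refilling: 121 × 0.45 + 5 × 0.55 = 57.2 ppm.
Deficit to target: 94 − 57.2 = 36.8 mg/L.
Mass: 36.8 mg/L × 1,020,000 L = 37,540 g cyanuric acid.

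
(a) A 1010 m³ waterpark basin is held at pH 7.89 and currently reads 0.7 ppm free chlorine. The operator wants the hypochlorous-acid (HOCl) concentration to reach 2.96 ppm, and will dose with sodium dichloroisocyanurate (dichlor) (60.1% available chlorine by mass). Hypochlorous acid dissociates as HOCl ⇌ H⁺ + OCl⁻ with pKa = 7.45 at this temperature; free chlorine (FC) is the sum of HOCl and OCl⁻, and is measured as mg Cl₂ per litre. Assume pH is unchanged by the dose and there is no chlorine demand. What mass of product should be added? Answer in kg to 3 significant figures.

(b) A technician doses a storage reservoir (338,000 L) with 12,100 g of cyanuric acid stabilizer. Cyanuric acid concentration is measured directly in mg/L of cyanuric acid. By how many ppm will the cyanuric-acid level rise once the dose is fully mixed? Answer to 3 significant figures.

(a) Volume: 1010 m³ = 1,010,000 L.
(a) [OCl⁻]/[HOCl] = 10^(pH − pKa) = 10^(7.89 − 7.45) = 2.754; fraction as HOCl = 1/(1 + 2.754) = 0.2664.
(a) Free chlorine required for 2.96 ppm HOCl: 2.96 / 0.2664 = 11.11 ppm.
(a) FC to add: 11.11 − 0.7 = 10.41 mg/L as Cl₂.
(a) Cl₂ equivalent: 10.41 mg/L × 1,010,000 L = 10,520 g.
(a) Product at 60.1% available Cl: 10,520 / 0.601 = 17,500 g.

(b) Rise: 12,100 g / 338,000 L × 1000 = 35.8 mg/L.

(a) 17.5 kg; (b) 35.8 ppm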